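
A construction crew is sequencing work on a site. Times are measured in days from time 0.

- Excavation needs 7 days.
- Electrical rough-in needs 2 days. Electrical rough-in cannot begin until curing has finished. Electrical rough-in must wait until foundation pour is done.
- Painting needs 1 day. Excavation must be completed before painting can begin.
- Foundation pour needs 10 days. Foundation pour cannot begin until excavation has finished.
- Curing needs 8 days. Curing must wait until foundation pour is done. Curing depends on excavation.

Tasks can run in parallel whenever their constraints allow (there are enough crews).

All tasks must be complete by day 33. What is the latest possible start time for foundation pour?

13

Electrical rough-in must finish by day 33; it takes 2 days, so it must start by 33 − 2 = day 31.
Since electrical rough-in (must start by day 31) depends on it, curing must finish by day 31. Backing off its 8-day duration gives a latest start of day 23.
Foundation pour must finish in time for curing (must start by day 23); electrical rough-in (must start by day 31). The tightest is day 23, so foundation pour must start by 23 − 10 = day 13.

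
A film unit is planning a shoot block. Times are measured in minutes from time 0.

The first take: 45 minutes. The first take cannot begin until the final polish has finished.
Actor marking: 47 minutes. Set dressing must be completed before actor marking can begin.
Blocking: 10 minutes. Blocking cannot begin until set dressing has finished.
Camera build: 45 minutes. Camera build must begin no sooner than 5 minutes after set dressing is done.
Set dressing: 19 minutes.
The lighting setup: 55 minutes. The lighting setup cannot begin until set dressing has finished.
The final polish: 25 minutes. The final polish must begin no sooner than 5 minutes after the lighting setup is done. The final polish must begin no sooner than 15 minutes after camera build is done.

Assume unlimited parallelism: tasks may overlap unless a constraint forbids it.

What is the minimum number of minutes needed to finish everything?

Nothing blocks set dressing, so it runs from minute 0 to minute 19.
Actor marking waits on set dressing (finishes minute 19), so it starts at minute 19 and finishes at 19 + 47 = minute 66.
Blocking waits on set dressing (finishes minute 19), so it starts at minute 19 and finishes at 19 + 10 = minute 29.
Camera build cannot begin until set dressing (finishes minute 19, plus 5-minute gap → minute 24). It runs from minute 24 to 24 + 45 = minute 69.
After set dressing (finishes minute 19), the lighting setup can start at minute 19 and finishes at minute 74.
The final polish cannot start until the lighting setup (finishes minute 74, plus 5-minute gap → minute 79); camera build (finishes minute 69, plus 15-minute gap → minute 84). The controlling bound is minute 84, so the final polish finishes at 84 + 25 = minute 109.
The first take waits on the final polish (finishes minute 109), so it starts at minute 109 and finishes at 109 + 45 = minute 154.
All tasks are finished once the last one completes. Finish times: Set dressing at 19, The lighting setup at 74, Camera build at 69, Blocking at 29, Actor marking at 66, The final polish at 109, The first take at 154. The latest is minute 154.

154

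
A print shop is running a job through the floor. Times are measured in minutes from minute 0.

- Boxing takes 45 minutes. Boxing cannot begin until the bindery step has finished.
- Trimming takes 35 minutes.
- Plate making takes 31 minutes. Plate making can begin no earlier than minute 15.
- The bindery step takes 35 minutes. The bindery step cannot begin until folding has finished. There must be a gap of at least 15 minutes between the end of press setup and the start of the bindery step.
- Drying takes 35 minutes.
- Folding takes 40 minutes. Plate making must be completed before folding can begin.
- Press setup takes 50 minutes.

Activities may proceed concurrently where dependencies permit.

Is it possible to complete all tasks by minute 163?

Nothing blocks trimming, so it runs from minute 0 to minute 35.
Drying can start immediately at minute 0; it finishes at minute 35.
Press setup has no prerequisites, so it starts at minute 0 and finishes at minute 50.
Plate making cannot begin until its own release at minute 15. It runs from minute 15 to 15 + 31 = minute 46.
Folding cannot begin until plate making (finishes minute 46). It runs from minute 46 to 46 + 40 = minute 86.
The bindery step cannot start until folding (finishes minute 86); press setup (finishes minute 50, plus 15-minute gap → minute 65). The controlling bound is minute 86, so the bindery step finishes at 86 + 35 = minute 121.
Boxing cannot begin until the bindery step (finishes minute 121). It runs from minute 121 to 121 + 45 = minute 166.
The earliest everything can be done is minute 166, which is after the deadline of 163, so it is not possible.

No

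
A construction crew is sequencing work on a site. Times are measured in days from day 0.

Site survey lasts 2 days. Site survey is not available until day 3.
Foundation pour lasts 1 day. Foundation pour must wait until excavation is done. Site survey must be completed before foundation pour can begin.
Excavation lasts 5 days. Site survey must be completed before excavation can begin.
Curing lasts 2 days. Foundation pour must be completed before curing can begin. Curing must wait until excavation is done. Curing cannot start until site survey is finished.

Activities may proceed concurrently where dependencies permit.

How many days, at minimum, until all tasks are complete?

13

Site survey cannot begin until its own release at day 3. It runs from day 3 to 3 + 2 = day 5.
After site survey (finishes day 5), excavation can start at day 5 and finishes at day 10.
For foundation pour: excavation (finishes day 10); site survey (finishes day 5). Taking the maximum gives a start of day 10, and it finishes at 10 + 1 = day 11.
Curing cannot start until foundation pour (finishes day 11); excavation (finishes day 10); site survey (finishes day 5). The controlling bound is day 11, so curing finishes at 11 + 2 = day 13.
All tasks are finished once the last one completes. Finish times: Site survey at 5, Excavation at 10, Foundation pour at 11, Curing at 13. The latest is day 13.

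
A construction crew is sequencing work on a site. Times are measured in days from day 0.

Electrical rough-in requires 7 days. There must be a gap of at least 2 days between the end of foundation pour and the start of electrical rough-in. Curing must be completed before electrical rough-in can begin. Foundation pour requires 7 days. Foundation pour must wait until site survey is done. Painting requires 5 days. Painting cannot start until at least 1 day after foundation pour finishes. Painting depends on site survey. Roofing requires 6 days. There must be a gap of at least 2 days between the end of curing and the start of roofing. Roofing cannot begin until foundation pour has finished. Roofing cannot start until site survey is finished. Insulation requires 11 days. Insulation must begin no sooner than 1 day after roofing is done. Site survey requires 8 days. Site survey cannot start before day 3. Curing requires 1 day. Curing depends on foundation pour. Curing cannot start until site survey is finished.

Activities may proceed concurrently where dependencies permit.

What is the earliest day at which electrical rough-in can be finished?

27

Site survey waits on its own release at day 3, so it starts at day 3 and finishes at 3 + 8 = day 11.
Foundation pour waits on site survey (finishes day 11), so it starts at day 11 and finishes at 11 + 7 = day 18.
Curing cannot start until foundation pour (finishes day 18); site survey (finishes day 11). The controlling bound is day 18, so curing finishes at 18 + 1 = day 19.
Electrical rough-in needs all of foundation pour (finishes day 18, plus 2-day gap → day 20); curing (finishes day 19). That puts its earliest start at day 20; it finishes at 20 + 7 = day 27.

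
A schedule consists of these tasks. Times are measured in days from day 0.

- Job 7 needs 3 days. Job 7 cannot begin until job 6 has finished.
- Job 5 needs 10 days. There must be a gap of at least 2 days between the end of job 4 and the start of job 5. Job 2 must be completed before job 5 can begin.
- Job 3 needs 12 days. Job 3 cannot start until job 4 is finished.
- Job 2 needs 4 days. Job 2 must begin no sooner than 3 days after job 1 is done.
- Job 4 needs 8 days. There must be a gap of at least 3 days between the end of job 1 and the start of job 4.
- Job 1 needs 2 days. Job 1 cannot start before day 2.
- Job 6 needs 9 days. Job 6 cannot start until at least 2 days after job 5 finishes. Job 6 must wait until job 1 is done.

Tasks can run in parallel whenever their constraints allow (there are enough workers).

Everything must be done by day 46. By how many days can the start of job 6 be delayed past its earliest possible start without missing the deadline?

5

Job 1 cannot begin until its own release at day 2. It runs from day 2 to 2 + 2 = day 4.
After job 1 (finishes day 4, plus 3-day gap → day 7), job 4 can start at day 7 and finishes at day 15.
Job 2 waits on job 1 (finishes day 4, plus 3-day gap → day 7), so it starts at day 7 and finishes at 7 + 4 = day 11.
Job 5 has to wait for job 4 (finishes day 15, plus 2-day gap → day 17); job 2 (finishes day 11). The latest of these is day 17, so job 5 runs day 17 to 17 + 10 = day 27.
Job 6 has to wait for job 5 (finishes day 27, plus 2-day gap → day 29); job 1 (finishes day 4). The latest of these is day 29, so job 6 runs day 29 to 29 + 9 = day 38.

Working backward from the deadline:
Job 7 has no dependents, so it just needs to finish by day 46. Starting by 46 − 3 = day 43 achieves that.
Since job 7 (must start by day 43) depends on it, job 6 must finish by day 43. Backing off its 9-day duration gives a latest start of day 34.
So job 6 can start as early as day 29 and as late as day 34, giving 34 − 29 = 5 days of slack.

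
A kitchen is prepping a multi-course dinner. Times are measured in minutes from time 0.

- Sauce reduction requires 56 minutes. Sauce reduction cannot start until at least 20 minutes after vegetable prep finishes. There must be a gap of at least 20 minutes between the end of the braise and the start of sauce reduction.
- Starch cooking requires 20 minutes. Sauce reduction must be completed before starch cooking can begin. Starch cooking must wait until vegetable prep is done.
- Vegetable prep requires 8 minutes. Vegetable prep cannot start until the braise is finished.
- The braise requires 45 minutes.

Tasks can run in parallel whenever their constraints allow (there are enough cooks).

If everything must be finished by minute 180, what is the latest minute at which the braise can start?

To finish by minute 180, starch cooking (duration 20) must start no later than minute 160.
Since starch cooking (must start by minute 160) depends on it, sauce reduction must finish by minute 160. Backing off its 56-minute duration gives a latest start of minute 104.
Vegetable prep has several dependents: sauce reduction (must start by minute 104, minus 20-minute gap → minute 84); starch cooking (must start by minute 160). The earliest of those limits is minute 84, so vegetable prep must start by 84 − 8 = minute 76.
The braise has several dependents: vegetable prep (must start by minute 76); sauce reduction (must start by minute 104, minus 20-minute gap → minute 84). The earliest of those limits is minute 76, so the braise must start by 76 − 45 = minute 31.

31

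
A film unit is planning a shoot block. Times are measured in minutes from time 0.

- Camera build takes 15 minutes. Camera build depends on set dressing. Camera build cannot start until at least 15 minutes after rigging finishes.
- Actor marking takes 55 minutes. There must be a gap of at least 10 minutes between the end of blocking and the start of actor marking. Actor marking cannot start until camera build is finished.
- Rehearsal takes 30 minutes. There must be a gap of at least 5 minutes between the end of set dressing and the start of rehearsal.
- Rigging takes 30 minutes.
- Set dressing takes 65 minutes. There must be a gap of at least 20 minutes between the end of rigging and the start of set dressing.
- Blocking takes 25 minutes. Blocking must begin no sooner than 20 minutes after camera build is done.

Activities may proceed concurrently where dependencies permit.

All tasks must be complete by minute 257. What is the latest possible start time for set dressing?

67

Nothing follows actor marking; the deadline of minute 257 is its only limit. It must start by 257 − 55 = minute 202.
Since actor marking (must start by minute 202, minus 10-minute gap → minute 192) depends on it, blocking must finish by minute 192. Backing off its 25-minute duration gives a latest start of minute 167.
Camera build must finish in time for blocking (must start by minute 167, minus 20-minute gap → minute 147); actor marking (must start by minute 202). The tightest is minute 147, so camera build must start by 147 − 15 = minute 132.
To finish by minute 257, rehearsal (duration 30) must start no later than minute 227.
Set dressing feeds camera build (must start by minute 132); rehearsal (must start by minute 227, minus 5-minute gap → minute 222). Taking the minimum, set dressing must finish by minute 132 and start by 132 − 65 = minute 67.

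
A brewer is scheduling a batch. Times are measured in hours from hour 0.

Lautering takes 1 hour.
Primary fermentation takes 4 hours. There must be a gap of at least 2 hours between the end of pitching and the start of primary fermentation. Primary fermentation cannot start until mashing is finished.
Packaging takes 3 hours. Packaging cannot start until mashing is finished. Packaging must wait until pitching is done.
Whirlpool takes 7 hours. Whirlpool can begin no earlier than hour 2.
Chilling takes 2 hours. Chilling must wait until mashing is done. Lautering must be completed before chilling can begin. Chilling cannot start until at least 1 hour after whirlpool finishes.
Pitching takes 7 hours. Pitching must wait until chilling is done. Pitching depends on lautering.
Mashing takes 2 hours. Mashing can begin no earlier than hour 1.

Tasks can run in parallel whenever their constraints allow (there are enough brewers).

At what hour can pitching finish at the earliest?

19

Whirlpool waits on its own release at hour 2, so it starts at hour 2 and finishes at 2 + 7 = hour 9.
Lautering can start immediately at hour 0; it finishes at hour 1.
Mashing cannot begin until its own release at hour 1. It runs from hour 1 to 1 + 2 = hour 3.
For chilling: mashing (finishes hour 3); lautering (finishes hour 1); whirlpool (finishes hour 9, plus 1-hour gap → hour 10). Taking the maximum gives a start of hour 10, and it finishes at 10 + 2 = hour 12.
Pitching cannot start until chilling (finishes hour 12); lautering (finishes hour 1). The controlling bound is hour 12, so pitching finishes at 12 + 7 = hour 19.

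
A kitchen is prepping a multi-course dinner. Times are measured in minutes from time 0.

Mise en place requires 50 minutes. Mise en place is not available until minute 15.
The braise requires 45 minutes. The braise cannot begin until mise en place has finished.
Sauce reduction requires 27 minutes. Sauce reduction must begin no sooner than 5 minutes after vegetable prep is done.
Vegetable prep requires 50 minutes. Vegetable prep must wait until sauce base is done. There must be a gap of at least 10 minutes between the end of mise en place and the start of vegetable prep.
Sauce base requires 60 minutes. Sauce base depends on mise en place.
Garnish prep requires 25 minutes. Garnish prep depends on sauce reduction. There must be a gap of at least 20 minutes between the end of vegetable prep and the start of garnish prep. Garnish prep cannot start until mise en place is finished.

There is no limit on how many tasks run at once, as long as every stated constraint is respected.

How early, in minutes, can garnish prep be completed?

232

Mise en place waits on its own release at minute 15, so it starts at minute 15 and finishes at 15 + 50 = minute 65.
After mise en place (finishes minute 65), sauce base can start at minute 65 and finishes at minute 125.
Vegetable prep needs all of sauce base (finishes minute 125); mise en place (finishes minute 65, plus 10-minute gap → minute 75). That puts its earliest start at minute 125; it finishes at 125 + 50 = minute 175.
Sauce reduction cannot begin until vegetable prep (finishes minute 175, plus 5-minute gap → minute 180). It runs from minute 180 to 180 + 27 = minute 207.
Garnish prep cannot start until sauce reduction (finishes minute 207); vegetable prep (finishes minute 175, plus 20-minute gap → minute 195); mise en place (finishes minute 65). The controlling bound is minute 207, so garnish prep finishes at 207 + 25 = minute 232.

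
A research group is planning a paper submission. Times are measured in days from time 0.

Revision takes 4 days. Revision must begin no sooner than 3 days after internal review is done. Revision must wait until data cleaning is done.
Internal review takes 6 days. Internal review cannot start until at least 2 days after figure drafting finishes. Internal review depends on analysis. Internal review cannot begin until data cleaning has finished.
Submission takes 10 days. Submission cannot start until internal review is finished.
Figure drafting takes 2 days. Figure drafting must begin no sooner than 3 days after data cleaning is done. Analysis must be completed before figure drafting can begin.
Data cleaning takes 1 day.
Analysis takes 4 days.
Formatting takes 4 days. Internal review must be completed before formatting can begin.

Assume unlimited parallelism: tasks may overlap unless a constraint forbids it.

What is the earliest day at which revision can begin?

Nothing blocks analysis, so it runs from day 0 to day 4.
Data cleaning can start immediately at day 0; it finishes at day 1.
Figure drafting cannot start until data cleaning (finishes day 1, plus 3-day gap → day 4); analysis (finishes day 4). The controlling bound is day 4, so figure drafting finishes at 4 + 2 = day 6.
Internal review needs all of figure drafting (finishes day 6, plus 2-day gap → day 8); analysis (finishes day 4); data cleaning (finishes day 1). That puts its earliest start at day 8; it finishes at 8 + 6 = day 14.
Revision waits on internal review (finishes day 14, plus 3-day gap → day 17); data cleaning (finishes day 1). The latest of these is day 17, which is the earliest revision can start.

17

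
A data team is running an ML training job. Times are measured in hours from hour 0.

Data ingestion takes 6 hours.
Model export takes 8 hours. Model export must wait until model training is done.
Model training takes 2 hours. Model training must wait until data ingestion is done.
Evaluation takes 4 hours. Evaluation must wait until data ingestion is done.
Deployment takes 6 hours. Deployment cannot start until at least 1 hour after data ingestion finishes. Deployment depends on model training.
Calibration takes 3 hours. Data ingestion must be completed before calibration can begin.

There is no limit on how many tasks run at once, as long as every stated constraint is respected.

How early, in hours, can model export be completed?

Data ingestion has no prerequisites, so it starts at hour 0 and finishes at hour 6.
After data ingestion (finishes hour 6), model training can start at hour 6 and finishes at hour 8.
After model training (finishes hour 8), model export can start at hour 8 and finishes at hour 16.

16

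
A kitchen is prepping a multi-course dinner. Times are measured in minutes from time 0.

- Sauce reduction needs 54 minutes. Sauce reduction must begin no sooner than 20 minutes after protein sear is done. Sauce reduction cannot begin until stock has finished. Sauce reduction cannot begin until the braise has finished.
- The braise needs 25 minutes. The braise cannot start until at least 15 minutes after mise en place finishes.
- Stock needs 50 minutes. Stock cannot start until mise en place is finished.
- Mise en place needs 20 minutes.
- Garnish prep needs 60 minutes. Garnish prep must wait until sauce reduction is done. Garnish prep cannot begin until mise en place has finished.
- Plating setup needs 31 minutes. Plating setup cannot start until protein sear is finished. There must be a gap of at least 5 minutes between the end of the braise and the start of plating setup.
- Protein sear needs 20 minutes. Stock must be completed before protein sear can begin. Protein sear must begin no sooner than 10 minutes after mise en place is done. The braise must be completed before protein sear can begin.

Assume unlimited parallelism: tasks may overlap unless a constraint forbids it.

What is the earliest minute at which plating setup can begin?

Mise en place has no prerequisites, so it starts at minute 0 and finishes at minute 20.
The braise cannot begin until mise en place (finishes minute 20, plus 15-minute gap → minute 35). It runs from minute 35 to 35 + 25 = minute 60.
Stock cannot begin until mise en place (finishes minute 20). It runs from minute 20 to 20 + 50 = minute 70.
Protein sear has to wait for stock (finishes minute 70); mise en place (finishes minute 20, plus 10-minute gap → minute 30); the braise (finishes minute 60). The latest of these is minute 70, so protein sear runs minute 70 to 70 + 20 = minute 90.
Plating setup waits on protein sear (finishes minute 90); the braise (finishes minute 60, plus 5-minute gap → minute 65). The latest of these is minute 90, which is the earliest plating setup can start.

90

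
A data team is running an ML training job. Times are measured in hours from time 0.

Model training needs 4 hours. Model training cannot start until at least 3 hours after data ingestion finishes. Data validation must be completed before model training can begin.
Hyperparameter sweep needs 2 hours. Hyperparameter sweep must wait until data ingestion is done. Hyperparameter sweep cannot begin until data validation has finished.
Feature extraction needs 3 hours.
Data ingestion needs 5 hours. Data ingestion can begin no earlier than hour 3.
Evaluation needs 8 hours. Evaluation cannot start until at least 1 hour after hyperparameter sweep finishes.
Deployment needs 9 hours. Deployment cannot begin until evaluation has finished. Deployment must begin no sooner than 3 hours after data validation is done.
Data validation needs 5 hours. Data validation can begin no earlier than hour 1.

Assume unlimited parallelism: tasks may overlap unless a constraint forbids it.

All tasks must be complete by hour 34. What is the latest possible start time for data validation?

Deployment has no dependents, so it just needs to finish by hour 34. Starting by 34 − 9 = hour 25 achieves that.
Since deployment (must start by hour 25) depends on it, evaluation must finish by hour 25. Backing off its 8-hour duration gives a latest start of hour 17.
Hyperparameter sweep feeds into evaluation (must start by hour 17, minus 1-hour gap → hour 16); so hyperparameter sweep must finish by hour 16 and therefore start by hour 14.
Model training must finish by hour 34; it takes 4 hours, so it must start by 34 − 4 = hour 30.
Data validation has several dependents: hyperparameter sweep (must start by hour 14); model training (must start by hour 30); deployment (must start by hour 25, minus 3-hour gap → hour 22). The earliest of those limits is hour 14, so data validation must start by 14 − 5 = hour 9.

9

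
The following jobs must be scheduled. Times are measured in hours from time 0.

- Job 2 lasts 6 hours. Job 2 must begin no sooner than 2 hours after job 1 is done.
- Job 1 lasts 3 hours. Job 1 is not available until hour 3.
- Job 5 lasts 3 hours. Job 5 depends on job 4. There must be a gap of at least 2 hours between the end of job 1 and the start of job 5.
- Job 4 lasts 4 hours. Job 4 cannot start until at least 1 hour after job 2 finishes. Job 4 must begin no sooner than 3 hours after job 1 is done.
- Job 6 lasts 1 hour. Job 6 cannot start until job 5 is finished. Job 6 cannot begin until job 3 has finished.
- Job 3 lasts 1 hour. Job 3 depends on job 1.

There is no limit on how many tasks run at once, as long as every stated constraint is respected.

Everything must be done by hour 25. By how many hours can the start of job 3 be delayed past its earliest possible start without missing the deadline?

Job 1 cannot begin until its own release at hour 3. It runs from hour 3 to 3 + 3 = hour 6.
After job 1 (finishes hour 6), job 3 can start at hour 6 and finishes at hour 7.

Working backward from the deadline:
To finish by hour 25, job 6 (duration 1) must start no later than hour 24.
Job 3 must finish before job 6 (must start by hour 24). With a 1-hour duration, job 3 must start by 24 − 1 = hour 23.
So job 3 can start as early as hour 6 and as late as hour 23, giving 23 − 6 = 17 hours of slack.

17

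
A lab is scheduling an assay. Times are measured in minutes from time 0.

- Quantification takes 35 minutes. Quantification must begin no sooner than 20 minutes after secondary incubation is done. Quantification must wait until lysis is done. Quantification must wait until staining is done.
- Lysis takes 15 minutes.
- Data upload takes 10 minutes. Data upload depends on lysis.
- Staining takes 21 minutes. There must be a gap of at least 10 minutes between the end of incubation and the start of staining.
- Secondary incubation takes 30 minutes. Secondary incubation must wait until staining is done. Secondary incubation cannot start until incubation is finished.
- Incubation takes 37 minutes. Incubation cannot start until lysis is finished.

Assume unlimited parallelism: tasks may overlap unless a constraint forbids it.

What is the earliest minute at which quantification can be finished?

Lysis can start immediately at minute 0; it finishes at minute 15.
Incubation cannot begin until lysis (finishes minute 15). It runs from minute 15 to 15 + 37 = minute 52.
Staining waits on incubation (finishes minute 52, plus 10-minute gap → minute 62), so it starts at minute 62 and finishes at 62 + 21 = minute 83.
Secondary incubation has to wait for staining (finishes minute 83); incubation (finishes minute 52). The latest of these is minute 83, so secondary incubation runs minute 83 to 83 + 30 = minute 113.
Quantification has to wait for secondary incubation (finishes minute 113, plus 20-minute gap → minute 133); lysis (finishes minute 15); staining (finishes minute 83). The latest of these is minute 133, so quantification runs minute 133 to 133 + 35 = minute 168.

168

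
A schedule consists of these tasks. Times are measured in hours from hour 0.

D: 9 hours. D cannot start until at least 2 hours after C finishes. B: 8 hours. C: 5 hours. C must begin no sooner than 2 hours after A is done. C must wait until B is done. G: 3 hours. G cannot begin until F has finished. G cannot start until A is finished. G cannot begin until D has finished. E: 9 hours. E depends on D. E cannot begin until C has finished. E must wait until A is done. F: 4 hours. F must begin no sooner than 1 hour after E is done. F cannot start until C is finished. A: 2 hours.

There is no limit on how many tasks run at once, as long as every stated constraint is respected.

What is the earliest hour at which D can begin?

15

Nothing blocks B, so it runs from hour 0 to hour 8.
A can start immediately at hour 0; it finishes at hour 2.
C needs all of A (finishes hour 2, plus 2-hour gap → hour 4); B (finishes hour 8). That puts its earliest start at hour 8; it finishes at 8 + 5 = hour 13.
D waits on C (finishes hour 13, plus 2-hour gap → hour 15), so the earliest it can start is hour 15.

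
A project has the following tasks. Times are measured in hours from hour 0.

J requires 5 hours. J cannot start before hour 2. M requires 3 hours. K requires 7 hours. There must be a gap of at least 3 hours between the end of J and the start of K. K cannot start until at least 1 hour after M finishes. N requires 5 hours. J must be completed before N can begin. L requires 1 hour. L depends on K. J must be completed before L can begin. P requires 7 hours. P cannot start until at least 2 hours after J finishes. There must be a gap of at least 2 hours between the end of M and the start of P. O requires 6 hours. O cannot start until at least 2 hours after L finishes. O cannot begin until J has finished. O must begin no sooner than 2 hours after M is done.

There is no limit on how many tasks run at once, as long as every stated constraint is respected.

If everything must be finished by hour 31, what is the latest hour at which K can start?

15

To finish by hour 31, O (duration 6) must start no later than hour 25.
L feeds into O (must start by hour 25, minus 2-hour gap → hour 23); so L must finish by hour 23 and therefore start by hour 22.
K feeds into L (must start by hour 22); so K must finish by hour 22 and therefore start by hour 15.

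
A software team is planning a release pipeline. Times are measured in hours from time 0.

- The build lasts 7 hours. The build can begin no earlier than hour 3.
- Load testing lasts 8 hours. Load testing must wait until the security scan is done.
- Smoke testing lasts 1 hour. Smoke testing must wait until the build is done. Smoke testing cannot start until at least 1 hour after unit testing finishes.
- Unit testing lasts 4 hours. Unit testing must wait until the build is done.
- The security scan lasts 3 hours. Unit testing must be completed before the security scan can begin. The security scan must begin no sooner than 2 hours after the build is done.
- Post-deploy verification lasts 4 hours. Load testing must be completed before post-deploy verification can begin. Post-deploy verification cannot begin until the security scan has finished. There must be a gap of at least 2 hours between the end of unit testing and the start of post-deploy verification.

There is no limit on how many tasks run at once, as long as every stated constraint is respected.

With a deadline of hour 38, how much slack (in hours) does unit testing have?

9

The build waits on its own release at hour 3, so it starts at hour 3 and finishes at 3 + 7 = hour 10.
After the build (finishes hour 10), unit testing can start at hour 10 and finishes at hour 14.

Working backward from the deadline:
Post-deploy verification has no dependents, so it just needs to finish by hour 38. Starting by 38 − 4 = hour 34 achieves that.
Load testing must finish before post-deploy verification (must start by hour 34). With an 8-hour duration, load testing must start by 34 − 8 = hour 26.
The security scan feeds load testing (must start by hour 26); post-deploy verification (must start by hour 34). Taking the minimum, the security scan must finish by hour 26 and start by 26 − 3 = hour 23.
Nothing follows smoke testing; the deadline of hour 38 is its only limit. It must start by 38 − 1 = hour 37.
For unit testing: the security scan (must start by hour 23); smoke testing (must start by hour 37, minus 1-hour gap → hour 36); post-deploy verification (must start by hour 34, minus 2-hour gap → hour 32). The most restrictive is hour 23; with a 4-hour duration, unit testing must start by hour 19.
So unit testing can start as early as hour 10 and as late as hour 19, giving 19 − 10 = 9 hours of slack.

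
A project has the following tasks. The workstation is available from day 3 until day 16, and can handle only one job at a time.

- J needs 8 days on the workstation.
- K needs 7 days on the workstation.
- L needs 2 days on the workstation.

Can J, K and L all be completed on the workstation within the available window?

The workstation window is 16 − 3 = 13 days.
Running back to back, the jobs need 8 + 7 + 2 = 17 days on the workstation.
Since 17 > 13, they cannot all fit.

No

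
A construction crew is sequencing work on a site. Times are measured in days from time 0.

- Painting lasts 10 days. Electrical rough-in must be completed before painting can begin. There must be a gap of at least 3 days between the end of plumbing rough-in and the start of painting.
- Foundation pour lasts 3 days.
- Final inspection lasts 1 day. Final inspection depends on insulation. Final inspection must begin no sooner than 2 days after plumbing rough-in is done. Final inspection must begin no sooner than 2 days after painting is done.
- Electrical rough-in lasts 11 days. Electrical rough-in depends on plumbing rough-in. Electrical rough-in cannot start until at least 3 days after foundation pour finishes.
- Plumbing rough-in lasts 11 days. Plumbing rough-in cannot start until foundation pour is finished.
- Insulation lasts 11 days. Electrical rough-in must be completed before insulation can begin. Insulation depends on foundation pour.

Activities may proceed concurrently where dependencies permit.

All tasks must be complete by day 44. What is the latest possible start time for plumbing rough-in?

9

To finish by day 44, final inspection (duration 1) must start no later than day 43.
Insulation has to be done before final inspection (must start by day 43). That means finishing by day 43, i.e. starting by 43 − 11 = day 32.
Painting feeds into final inspection (must start by day 43, minus 2-day gap → day 41); so painting must finish by day 41 and therefore start by day 31.
Electrical rough-in feeds insulation (must start by day 32); painting (must start by day 31). Taking the minimum, electrical rough-in must finish by day 31 and start by 31 − 11 = day 20.
For plumbing rough-in: electrical rough-in (must start by day 20); painting (must start by day 31, minus 3-day gap → day 28); final inspection (must start by day 43, minus 2-day gap → day 41). The most restrictive is day 20; with an 11-day duration, plumbing rough-in must start by day 9.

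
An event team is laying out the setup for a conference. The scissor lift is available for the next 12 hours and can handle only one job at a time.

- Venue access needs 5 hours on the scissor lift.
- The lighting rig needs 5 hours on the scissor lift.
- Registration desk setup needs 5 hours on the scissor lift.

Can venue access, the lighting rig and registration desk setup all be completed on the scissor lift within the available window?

Running back to back, the jobs need 5 + 5 + 5 = 15 hours on the scissor lift.
Since 15 > 12, they cannot all fit.

No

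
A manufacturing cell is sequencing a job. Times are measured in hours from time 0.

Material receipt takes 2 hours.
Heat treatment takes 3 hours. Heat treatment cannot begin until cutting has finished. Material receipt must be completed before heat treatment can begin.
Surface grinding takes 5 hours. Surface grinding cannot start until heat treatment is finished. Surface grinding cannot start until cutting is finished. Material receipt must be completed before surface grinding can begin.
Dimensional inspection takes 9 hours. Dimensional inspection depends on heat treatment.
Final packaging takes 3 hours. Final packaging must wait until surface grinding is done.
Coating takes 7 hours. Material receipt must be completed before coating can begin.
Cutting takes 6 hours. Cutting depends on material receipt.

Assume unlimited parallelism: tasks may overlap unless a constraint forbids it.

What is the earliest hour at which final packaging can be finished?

Material receipt can start immediately at hour 0; it finishes at hour 2.
Cutting waits on material receipt (finishes hour 2), so it starts at hour 2 and finishes at 2 + 6 = hour 8.
Heat treatment cannot start until cutting (finishes hour 8); material receipt (finishes hour 2). The controlling bound is hour 8, so heat treatment finishes at 8 + 3 = hour 11.
Surface grinding has to wait for heat treatment (finishes hour 11); cutting (finishes hour 8); material receipt (finishes hour 2). The latest of these is hour 11, so surface grinding runs hour 11 to 11 + 5 = hour 16.
Final packaging waits on surface grinding (finishes hour 16), so it starts at hour 16 and finishes at 16 + 3 = hour 19.

19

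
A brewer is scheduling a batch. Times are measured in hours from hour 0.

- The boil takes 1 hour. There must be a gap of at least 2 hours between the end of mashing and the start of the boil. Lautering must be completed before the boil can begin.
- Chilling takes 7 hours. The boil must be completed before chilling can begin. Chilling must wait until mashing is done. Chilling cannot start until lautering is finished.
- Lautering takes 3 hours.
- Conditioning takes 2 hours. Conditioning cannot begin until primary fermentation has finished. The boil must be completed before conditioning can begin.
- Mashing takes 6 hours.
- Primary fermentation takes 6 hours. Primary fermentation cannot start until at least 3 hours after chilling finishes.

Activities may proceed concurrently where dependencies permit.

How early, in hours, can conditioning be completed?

27

Lautering has no prerequisites, so it starts at hour 0 and finishes at hour 3.
Mashing can start immediately at hour 0; it finishes at hour 6.
For the boil: mashing (finishes hour 6, plus 2-hour gap → hour 8); lautering (finishes hour 3). Taking the maximum gives a start of hour 8, and it finishes at 8 + 1 = hour 9.
For chilling: the boil (finishes hour 9); mashing (finishes hour 6); lautering (finishes hour 3). Taking the maximum gives a start of hour 9, and it finishes at 9 + 7 = hour 16.
Primary fermentation cannot begin until chilling (finishes hour 16, plus 3-hour gap → hour 19). It runs from hour 19 to 19 + 6 = hour 25.
For conditioning: primary fermentation (finishes hour 25); the boil (finishes hour 9). Taking the maximum gives a start of hour 25, and it finishes at 25 + 2 = hour 27.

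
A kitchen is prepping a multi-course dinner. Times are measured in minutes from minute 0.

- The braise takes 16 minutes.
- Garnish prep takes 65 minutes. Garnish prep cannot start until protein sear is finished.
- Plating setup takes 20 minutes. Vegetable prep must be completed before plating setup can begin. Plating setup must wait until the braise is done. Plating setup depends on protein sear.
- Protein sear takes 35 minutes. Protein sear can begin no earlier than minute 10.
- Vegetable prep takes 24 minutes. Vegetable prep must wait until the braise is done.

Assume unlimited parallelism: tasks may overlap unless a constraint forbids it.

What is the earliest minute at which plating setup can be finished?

65

Protein sear waits on its own release at minute 10, so it starts at minute 10 and finishes at 10 + 35 = minute 45.
The braise has no prerequisites, so it starts at minute 0 and finishes at minute 16.
Vegetable prep cannot begin until the braise (finishes minute 16). It runs from minute 16 to 16 + 24 = minute 40.
Plating setup needs all of vegetable prep (finishes minute 40); the braise (finishes minute 16); protein sear (finishes minute 45). That puts its earliest start at minute 45; it finishes at 45 + 20 = minute 65.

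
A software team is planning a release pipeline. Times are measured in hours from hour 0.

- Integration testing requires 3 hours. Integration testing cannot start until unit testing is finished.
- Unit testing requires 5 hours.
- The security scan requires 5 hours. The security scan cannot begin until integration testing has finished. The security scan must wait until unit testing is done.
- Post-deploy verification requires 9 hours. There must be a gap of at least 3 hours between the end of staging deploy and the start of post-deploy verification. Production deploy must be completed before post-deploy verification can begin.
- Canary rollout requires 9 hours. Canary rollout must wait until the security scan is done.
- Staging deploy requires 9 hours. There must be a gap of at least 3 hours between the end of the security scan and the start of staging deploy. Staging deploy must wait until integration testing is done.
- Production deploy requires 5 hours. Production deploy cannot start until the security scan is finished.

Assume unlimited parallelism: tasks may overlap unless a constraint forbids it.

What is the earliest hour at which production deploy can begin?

Unit testing has no prerequisites, so it starts at hour 0 and finishes at hour 5.
Integration testing waits on unit testing (finishes hour 5), so it starts at hour 5 and finishes at 5 + 3 = hour 8.
The security scan has to wait for integration testing (finishes hour 8); unit testing (finishes hour 5). The latest of these is hour 8, so the security scan runs hour 8 to 8 + 5 = hour 13.
Production deploy waits on the security scan (finishes hour 13), so the earliest it can start is hour 13.

13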